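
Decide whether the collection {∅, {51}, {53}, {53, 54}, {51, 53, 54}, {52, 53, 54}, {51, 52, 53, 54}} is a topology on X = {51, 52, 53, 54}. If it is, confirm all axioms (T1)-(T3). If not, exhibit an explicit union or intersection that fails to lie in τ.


τ is NOT a topology on X.

Axiom (T1): ∅ ∈ τ? Yes; X ∈ τ? Yes.
Axiom (T2/T3): check pairwise unions and intersections of members of τ.
Counterexample for (T2): {51} ∪ {53} = {51, 53} ∉ τ. Therefore τ is NOT a topology.


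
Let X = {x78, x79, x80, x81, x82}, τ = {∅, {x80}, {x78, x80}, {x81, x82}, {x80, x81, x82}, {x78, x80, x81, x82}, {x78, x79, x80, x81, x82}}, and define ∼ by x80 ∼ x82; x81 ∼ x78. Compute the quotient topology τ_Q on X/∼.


X/∼ = {[x78=x81], [x79], [x80=x82]}; |τ_Q| = 3.

Equivalence classes: [x78=x81], [x79], [x80=x82].
Quotient map π: X → X/∼ sends x78 ↦ [x78=x81], x79 ↦ [x79], x80 ↦ [x80=x82], x81 ↦ [x78=x81], x82 ↦ [x80=x82].
For each subset V ⊆ X/∼, compute π^{-1}(V) ⊆ X and check whether π^{-1}(V) ∈ τ. V is open in τ_Q iff π^{-1}(V) ∈ τ.
  V = {}: π^{-1}(V) = ∅ ∈ τ ✓.
  V = {[x78=x81]}: π^{-1}(V) = {x78, x81} ∉ τ ✗.
  V = {[x79]}: π^{-1}(V) = {x79} ∉ τ ✗.
  V = {[x78=x81], [x79]}: π^{-1}(V) = {x78, x79, x81} ∉ τ ✗.
  V = {[x80=x82]}: π^{-1}(V) = {x80, x82} ∉ τ ✗.
  V = {[x78=x81], [x80=x82]}: π^{-1}(V) = {x78, x80, x81, x82} ∈ τ ✓.
  V = {[x79], [x80=x82]}: π^{-1}(V) = {x79, x80, x82} ∉ τ ✗.
  V = {[x78=x81], [x79], [x80=x82]}: π^{-1}(V) = {x78, x79, x80, x81, x82} ∈ τ ✓.
Open sets in the quotient: τ_Q = {{}, {[x78=x81], [x80=x82]}, {[x78=x81], [x79], [x80=x82]}} (3 elements).


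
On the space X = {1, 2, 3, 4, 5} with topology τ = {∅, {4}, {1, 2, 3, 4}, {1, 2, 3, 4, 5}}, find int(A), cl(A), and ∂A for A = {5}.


int(A) = ∅, cl(A) = {5}, ∂A = {5}.

Closed sets in (X, τ) are complements of opens:
  closed(X, τ) = {∅, {5}, {1, 2, 3, 5}, {1, 2, 3, 4, 5}}.
int(A) = ⋃ {U ∈ τ : U ⊆ A}. Opens contained in A: ∅.
Taking the union of these: int(A) = ∅.
cl(A) = ⋂ {C closed : A ⊆ C}. Closed sets containing A: {5}, {1, 2, 3, 5}, {1, 2, 3, 4, 5}.
Intersecting these: cl(A) = {5}.
∂A = cl(A) ∖ int(A) = {5} ∖ ∅ = {5}.


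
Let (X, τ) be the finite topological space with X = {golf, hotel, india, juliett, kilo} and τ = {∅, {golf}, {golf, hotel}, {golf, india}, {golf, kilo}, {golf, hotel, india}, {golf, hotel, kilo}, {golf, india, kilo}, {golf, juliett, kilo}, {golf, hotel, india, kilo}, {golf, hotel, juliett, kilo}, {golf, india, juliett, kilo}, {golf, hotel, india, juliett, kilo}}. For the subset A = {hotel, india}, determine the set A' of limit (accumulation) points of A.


A' = ∅

For each x ∈ X, list the open sets U ∈ τ with x ∈ U, then check whether U ∩ (A ∖ {x}) ≠ ∅ for every such U.
  x = golf: open {golf} ∋ x has {golf} ∩ (A ∖ {golf}) = ∅, so x is NOT a limit point.
  x = hotel: open {golf, hotel} ∋ x has {golf, hotel} ∩ (A ∖ {hotel}) = ∅, so x is NOT a limit point.
  x = india: open {golf, india} ∋ x has {golf, india} ∩ (A ∖ {india}) = ∅, so x is NOT a limit point.
  x = juliett: open {golf, juliett, kilo} ∋ x has {golf, juliett, kilo} ∩ (A ∖ {juliett}) = ∅, so x is NOT a limit point.
  x = kilo: open {golf, kilo} ∋ x has {golf, kilo} ∩ (A ∖ {kilo}) = ∅, so x is NOT a limit point.
Collecting: A' = ∅.


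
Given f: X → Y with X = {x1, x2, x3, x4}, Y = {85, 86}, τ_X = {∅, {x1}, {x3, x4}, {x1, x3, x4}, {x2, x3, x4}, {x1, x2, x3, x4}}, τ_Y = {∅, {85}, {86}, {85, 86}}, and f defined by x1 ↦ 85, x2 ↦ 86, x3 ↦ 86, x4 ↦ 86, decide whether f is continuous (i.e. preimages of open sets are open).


f IS continuous.

Compute f^{-1}(U) for each U ∈ τ_Y:
  U = ∅: f^{-1}(U) = ∅ ∈ τ_X ✓.
  U = {85}: f^{-1}(U) = {x1} ∈ τ_X ✓.
  U = {86}: f^{-1}(U) = {x2, x3, x4} ∈ τ_X ✓.
  U = {85, 86}: f^{-1}(U) = {x1, x2, x3, x4} ∈ τ_X ✓.
Every preimage lies in τ_X, so f IS continuous.


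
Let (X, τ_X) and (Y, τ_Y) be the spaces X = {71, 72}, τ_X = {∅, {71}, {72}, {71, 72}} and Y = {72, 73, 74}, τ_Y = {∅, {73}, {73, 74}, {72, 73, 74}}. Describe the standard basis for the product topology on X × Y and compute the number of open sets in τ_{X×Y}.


Basis B = {∅ × ∅, {71} × {73}, {72} × {73}, {71} × {73, 74}, {71, 72} × {73}, {72} × {73, 74}, {71} × {72, 73, 74}, {72} × {72, 73, 74}, {71, 72} × {73, 74}, {71, 72} × {72, 73, 74}}; |τ_{X×Y}| = 16.

Enumerate products U × V with U ∈ τ_X, V ∈ τ_Y (deduplicated):
  ∅ × ∅ = {} (∅)
  {71} × {73} = {(71,73)}
  {72} × {73} = {(72,73)}
  {71} × {73, 74} = {(71,73), (71,74)}
  {71, 72} × {73} = {(71,73), (72,73)}
  {72} × {73, 74} = {(72,73), (72,74)}
  {71} × {72, 73, 74} = {(71,72), (71,73), (71,74)}
  {72} × {72, 73, 74} = {(72,72), (72,73), (72,74)}
  {71, 72} × {73, 74} = {(71,73), (71,74), (72,73), (72,74)}
  {71, 72} × {72, 73, 74} = {(71,72), (71,73), (71,74), (72,72), (72,73), (72,74)}
These 10 distinct sets form the basis B.
Close under arbitrary unions to get τ_{X×Y}; counting gives |τ_{X×Y}| = 16.


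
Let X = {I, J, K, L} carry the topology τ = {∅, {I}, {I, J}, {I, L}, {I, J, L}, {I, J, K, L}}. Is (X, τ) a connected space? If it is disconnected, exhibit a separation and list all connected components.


(X, τ) is connected.

Find clopen sets (U ∈ τ with X ∖ U ∈ τ):
  U = ∅, X ∖ U = {I, J, K, L} — both open, so U is clopen.
  U = {I, J, K, L}, X ∖ U = ∅ — both open, so U is clopen.
Only trivial clopens (∅ and X) exist, so (X, τ) is connected.
Compute connected components by grouping points that agree on all clopens:
  component: {I, J, K, L}


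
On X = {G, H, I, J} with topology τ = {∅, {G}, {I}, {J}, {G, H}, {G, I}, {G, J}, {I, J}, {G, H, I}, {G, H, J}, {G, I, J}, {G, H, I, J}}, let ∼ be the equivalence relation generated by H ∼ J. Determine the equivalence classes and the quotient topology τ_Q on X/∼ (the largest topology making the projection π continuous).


X/∼ = {[G], [H=J], [I]}; |τ_Q| = 6.

Equivalence classes: [G], [H=J], [I].
Quotient map π: X → X/∼ sends G ↦ [G], H ↦ [H=J], I ↦ [I], J ↦ [H=J].
For each subset V ⊆ X/∼, compute π^{-1}(V) ⊆ X and check whether π^{-1}(V) ∈ τ. V is open in τ_Q iff π^{-1}(V) ∈ τ.
  V = {}: π^{-1}(V) = ∅ ∈ τ ✓.
  V = {[G]}: π^{-1}(V) = {G} ∈ τ ✓.
  V = {[H=J]}: π^{-1}(V) = {H, J} ∉ τ ✗.
  V = {[G], [H=J]}: π^{-1}(V) = {G, H, J} ∈ τ ✓.
  V = {[I]}: π^{-1}(V) = {I} ∈ τ ✓.
  V = {[G], [I]}: π^{-1}(V) = {G, I} ∈ τ ✓.
  V = {[H=J], [I]}: π^{-1}(V) = {H, I, J} ∉ τ ✗.
  V = {[G], [H=J], [I]}: π^{-1}(V) = {G, H, I, J} ∈ τ ✓.
Open sets in the quotient: τ_Q = {{}, {[G]}, {[G], [H=J]}, {[I]}, {[G], [I]}, {[G], [H=J], [I]}} (6 elements).


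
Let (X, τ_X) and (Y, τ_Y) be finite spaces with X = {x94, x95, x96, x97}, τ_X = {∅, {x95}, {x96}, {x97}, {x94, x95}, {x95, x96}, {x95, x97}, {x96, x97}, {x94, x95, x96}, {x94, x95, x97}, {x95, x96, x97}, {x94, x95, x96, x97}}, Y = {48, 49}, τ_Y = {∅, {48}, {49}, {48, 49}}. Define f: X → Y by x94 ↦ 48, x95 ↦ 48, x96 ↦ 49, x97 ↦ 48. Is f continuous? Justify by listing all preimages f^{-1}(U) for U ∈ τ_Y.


f IS continuous.

Compute f^{-1}(U) for each U ∈ τ_Y:
  U = ∅: f^{-1}(U) = ∅ ∈ τ_X ✓.
  U = {48}: f^{-1}(U) = {x94, x95, x97} ∈ τ_X ✓.
  U = {49}: f^{-1}(U) = {x96} ∈ τ_X ✓.
  U = {48, 49}: f^{-1}(U) = {x94, x95, x96, x97} ∈ τ_X ✓.
Every preimage lies in τ_X, so f IS continuous.


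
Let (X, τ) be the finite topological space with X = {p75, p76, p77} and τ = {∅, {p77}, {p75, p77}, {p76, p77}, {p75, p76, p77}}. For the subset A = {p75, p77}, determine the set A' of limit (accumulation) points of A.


A' = {p75, p76}

For each x ∈ X, list the open sets U ∈ τ with x ∈ U, then check whether U ∩ (A ∖ {x}) ≠ ∅ for every such U.
  x = p75: opens ∋ x are {p75, p77}, {p75, p76, p77}; each meets A ∖ {p75}, so x IS a limit point.
  x = p76: opens ∋ x are {p76, p77}, {p75, p76, p77}; each meets A ∖ {p76}, so x IS a limit point.
  x = p77: open {p77} ∋ x has {p77} ∩ (A ∖ {p77}) = ∅, so x is NOT a limit point.
Collecting: A' = {p75, p76}.


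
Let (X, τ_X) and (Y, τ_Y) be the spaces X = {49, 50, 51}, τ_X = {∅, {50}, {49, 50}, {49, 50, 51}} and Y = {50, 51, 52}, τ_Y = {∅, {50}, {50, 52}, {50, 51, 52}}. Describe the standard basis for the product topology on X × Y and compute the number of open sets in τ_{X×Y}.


Basis B = {∅ × ∅, {50} × {50}, {49, 50} × {50}, {50} × {50, 52}, {49, 50, 51} × {50}, {50} × {50, 51, 52}, {49, 50} × {50, 52}, {49, 50} × {50, 51, 52}, {49, 50, 51} × {50, 52}, {49, 50, 51} × {50, 51, 52}}; |τ_{X×Y}| = 20.

Enumerate products U × V with U ∈ τ_X, V ∈ τ_Y (deduplicated):
  ∅ × ∅ = {} (∅)
  {50} × {50} = {(50,50)}
  {49, 50} × {50} = {(49,50), (50,50)}
  {50} × {50, 52} = {(50,50), (50,52)}
  {49, 50, 51} × {50} = {(49,50), (50,50), (51,50)}
  {50} × {50, 51, 52} = {(50,50), (50,51), (50,52)}
  {49, 50} × {50, 52} = {(49,50), (49,52), (50,50), (50,52)}
  {49, 50} × {50, 51, 52} = {(49,50), (49,51), (49,52), (50,50), (50,51), (50,52)}
  {49, 50, 51} × {50, 52} = {(49,50), (49,52), (50,50), (50,52), (51,50), (51,52)}
  {49, 50, 51} × {50, 51, 52} = {(49,50), (49,51), (49,52), (50,50), (50,51), (50,52), (51,50), (51,51), (51,52)}
These 10 distinct sets form the basis B.
Close under arbitrary unions to get τ_{X×Y}; counting gives |τ_{X×Y}| = 20.


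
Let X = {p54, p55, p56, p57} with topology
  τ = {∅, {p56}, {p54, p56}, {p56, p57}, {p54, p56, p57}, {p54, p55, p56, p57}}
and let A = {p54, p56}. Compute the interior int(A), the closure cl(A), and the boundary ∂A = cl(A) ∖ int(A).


int(A) = {p54, p56}, cl(A) = {p54, p55, p56, p57}, ∂A = {p55, p57}.

Closed sets in (X, τ) are complements of opens:
  closed(X, τ) = {∅, {p55}, {p54, p55}, {p55, p57}, {p54, p55, p57}, {p54, p55, p56, p57}}.
int(A) = ⋃ {U ∈ τ : U ⊆ A}. Opens contained in A: ∅, {p56}, {p54, p56}.
Taking the union of these: int(A) = {p54, p56}.
cl(A) = ⋂ {C closed : A ⊆ C}. Closed sets containing A: {p54, p55, p56, p57}.
Intersecting these: cl(A) = {p54, p55, p56, p57}.
∂A = cl(A) ∖ int(A) = {p54, p55, p56, p57} ∖ {p54, p56} = {p55, p57}.


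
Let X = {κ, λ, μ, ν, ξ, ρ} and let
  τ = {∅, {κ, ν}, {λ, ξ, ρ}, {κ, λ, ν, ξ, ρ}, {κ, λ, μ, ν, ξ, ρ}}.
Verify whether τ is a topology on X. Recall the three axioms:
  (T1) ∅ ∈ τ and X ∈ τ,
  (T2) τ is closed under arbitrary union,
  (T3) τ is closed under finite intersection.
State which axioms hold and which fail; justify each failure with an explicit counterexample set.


τ IS a topology on X.

Axiom (T1): ∅ ∈ τ? Yes; X ∈ τ? Yes.
Axiom (T2/T3): check pairwise unions and intersections of members of τ.
All pairwise intersections and unions checked — each lies in τ. Therefore τ satisfies (T1), (T2), (T3): it IS a topology on X.


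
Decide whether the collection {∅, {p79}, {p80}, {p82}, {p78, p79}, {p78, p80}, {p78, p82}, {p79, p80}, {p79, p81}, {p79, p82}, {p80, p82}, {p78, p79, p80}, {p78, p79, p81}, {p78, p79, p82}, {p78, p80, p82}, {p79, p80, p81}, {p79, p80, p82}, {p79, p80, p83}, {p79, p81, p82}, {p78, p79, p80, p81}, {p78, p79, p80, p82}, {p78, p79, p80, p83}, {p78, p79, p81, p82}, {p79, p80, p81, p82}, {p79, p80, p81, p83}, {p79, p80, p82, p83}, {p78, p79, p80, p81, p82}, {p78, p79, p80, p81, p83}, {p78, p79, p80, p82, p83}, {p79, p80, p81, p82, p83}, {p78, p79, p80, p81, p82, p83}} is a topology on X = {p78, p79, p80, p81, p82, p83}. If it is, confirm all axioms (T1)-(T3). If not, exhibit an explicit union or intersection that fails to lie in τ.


τ is NOT a topology on X.

Axiom (T1): ∅ ∈ τ? Yes; X ∈ τ? Yes.
Axiom (T2/T3): check pairwise unions and intersections of members of τ.
Counterexample for (T3): {p78, p79} ∩ {p78, p80} = {p78} ∉ τ. Therefore τ is NOT a topology.


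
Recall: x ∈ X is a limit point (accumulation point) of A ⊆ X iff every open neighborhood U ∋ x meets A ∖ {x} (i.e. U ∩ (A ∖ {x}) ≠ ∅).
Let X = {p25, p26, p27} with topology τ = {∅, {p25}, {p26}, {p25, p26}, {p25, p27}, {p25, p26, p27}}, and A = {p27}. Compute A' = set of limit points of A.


A' = ∅

For each x ∈ X, list the open sets U ∈ τ with x ∈ U, then check whether U ∩ (A ∖ {x}) ≠ ∅ for every such U.
  x = p25: open {p25} ∋ x has {p25} ∩ (A ∖ {p25}) = ∅, so x is NOT a limit point.
  x = p26: open {p26} ∋ x has {p26} ∩ (A ∖ {p26}) = ∅, so x is NOT a limit point.
  x = p27: open {p25, p27} ∋ x has {p25, p27} ∩ (A ∖ {p27}) = ∅, so x is NOT a limit point.
Collecting: A' = ∅.


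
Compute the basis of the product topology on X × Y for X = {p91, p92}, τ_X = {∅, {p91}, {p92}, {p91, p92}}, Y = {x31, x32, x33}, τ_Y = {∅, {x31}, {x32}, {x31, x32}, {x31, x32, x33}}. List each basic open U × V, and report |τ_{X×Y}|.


Basis B = {∅ × ∅, {p91} × {x31}, {p91} × {x32}, {p92} × {x31}, {p92} × {x32}, {p91} × {x31, x32}, {p91, p92} × {x31}, {p91, p92} × {x32}, {p92} × {x31, x32}, {p91} × {x31, x32, x33}, {p92} × {x31, x32, x33}, {p91, p92} × {x31, x32}, {p91, p92} × {x31, x32, x33}}; |τ_{X×Y}| = 25.

Enumerate products U × V with U ∈ τ_X, V ∈ τ_Y (deduplicated):
  ∅ × ∅ = {} (∅)
  {p91} × {x31} = {(p91,x31)}
  {p91} × {x32} = {(p91,x32)}
  {p92} × {x31} = {(p92,x31)}
  {p92} × {x32} = {(p92,x32)}
  {p91} × {x31, x32} = {(p91,x31), (p91,x32)}
  {p91, p92} × {x31} = {(p91,x31), (p92,x31)}
  {p91, p92} × {x32} = {(p91,x32), (p92,x32)}
  {p92} × {x31, x32} = {(p92,x31), (p92,x32)}
  {p91} × {x31, x32, x33} = {(p91,x31), (p91,x32), (p91,x33)}
  {p92} × {x31, x32, x33} = {(p92,x31), (p92,x32), (p92,x33)}
  {p91, p92} × {x31, x32} = {(p91,x31), (p91,x32), (p92,x31), (p92,x32)}
  {p91, p92} × {x31, x32, x33} = {(p91,x31), (p91,x32), (p91,x33), (p92,x31), (p92,x32), (p92,x33)}
These 13 distinct sets form the basis B.
Close under arbitrary unions to get τ_{X×Y}; counting gives |τ_{X×Y}| = 25.


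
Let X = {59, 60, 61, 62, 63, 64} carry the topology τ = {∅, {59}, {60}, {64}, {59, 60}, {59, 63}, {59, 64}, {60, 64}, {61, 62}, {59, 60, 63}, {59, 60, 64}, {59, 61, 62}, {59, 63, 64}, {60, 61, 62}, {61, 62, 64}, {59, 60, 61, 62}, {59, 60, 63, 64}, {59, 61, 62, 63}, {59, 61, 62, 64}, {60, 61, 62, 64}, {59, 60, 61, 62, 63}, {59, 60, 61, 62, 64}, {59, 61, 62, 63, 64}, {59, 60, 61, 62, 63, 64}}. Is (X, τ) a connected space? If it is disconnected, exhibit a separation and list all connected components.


(X, τ) is disconnected; components = [{60}, {64}, {59, 63}, {61, 62}].

Find clopen sets (U ∈ τ with X ∖ U ∈ τ):
  U = ∅, X ∖ U = {59, 60, 61, 62, 63, 64} — both open, so U is clopen.
  U = {60}, X ∖ U = {59, 61, 62, 63, 64} — both open, so U is clopen.
  U = {64}, X ∖ U = {59, 60, 61, 62, 63} — both open, so U is clopen.
  U = {59, 63}, X ∖ U = {60, 61, 62, 64} — both open, so U is clopen.
  U = {60, 64}, X ∖ U = {59, 61, 62, 63} — both open, so U is clopen.
  U = {61, 62}, X ∖ U = {59, 60, 63, 64} — both open, so U is clopen.
  U = {59, 60, 63}, X ∖ U = {61, 62, 64} — both open, so U is clopen.
  U = {59, 63, 64}, X ∖ U = {60, 61, 62} — both open, so U is clopen.
  U = {60, 61, 62}, X ∖ U = {59, 63, 64} — both open, so U is clopen.
  U = {61, 62, 64}, X ∖ U = {59, 60, 63} — both open, so U is clopen.
  U = {59, 60, 63, 64}, X ∖ U = {61, 62} — both open, so U is clopen.
  U = {59, 61, 62, 63}, X ∖ U = {60, 64} — both open, so U is clopen.
  U = {60, 61, 62, 64}, X ∖ U = {59, 63} — both open, so U is clopen.
  U = {59, 60, 61, 62, 63}, X ∖ U = {64} — both open, so U is clopen.
  U = {59, 61, 62, 63, 64}, X ∖ U = {60} — both open, so U is clopen.
  U = {59, 60, 61, 62, 63, 64}, X ∖ U = ∅ — both open, so U is clopen.
Nontrivial clopen(s) exist: e.g. {59, 61, 62, 63}. So (X, τ) is disconnected.
Compute connected components by grouping points that agree on all clopens:
  component: {60}
  component: {64}
  component: {59, 63}
  component: {61, 62}


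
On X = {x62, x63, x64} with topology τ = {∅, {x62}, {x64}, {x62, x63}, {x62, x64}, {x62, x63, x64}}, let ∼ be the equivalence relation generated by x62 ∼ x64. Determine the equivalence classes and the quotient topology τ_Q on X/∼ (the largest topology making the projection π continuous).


X/∼ = {[x62=x64], [x63]}; |τ_Q| = 3.

Equivalence classes: [x62=x64], [x63].
Quotient map π: X → X/∼ sends x62 ↦ [x62=x64], x63 ↦ [x63], x64 ↦ [x62=x64].
For each subset V ⊆ X/∼, compute π^{-1}(V) ⊆ X and check whether π^{-1}(V) ∈ τ. V is open in τ_Q iff π^{-1}(V) ∈ τ.
  V = {}: π^{-1}(V) = ∅ ∈ τ ✓.
  V = {[x62=x64]}: π^{-1}(V) = {x62, x64} ∈ τ ✓.
  V = {[x63]}: π^{-1}(V) = {x63} ∉ τ ✗.
  V = {[x62=x64], [x63]}: π^{-1}(V) = {x62, x63, x64} ∈ τ ✓.
Open sets in the quotient: τ_Q = {{}, {[x62=x64]}, {[x62=x64], [x63]}} (3 elements).


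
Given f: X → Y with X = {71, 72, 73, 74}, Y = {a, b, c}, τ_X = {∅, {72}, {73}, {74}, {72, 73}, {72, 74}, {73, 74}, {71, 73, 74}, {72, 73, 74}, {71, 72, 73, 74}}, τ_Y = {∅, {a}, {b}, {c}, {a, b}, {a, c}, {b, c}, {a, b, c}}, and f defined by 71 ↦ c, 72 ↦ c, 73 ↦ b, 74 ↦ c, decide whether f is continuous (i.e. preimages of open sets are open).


f is NOT continuous.

Compute f^{-1}(U) for each U ∈ τ_Y:
  U = ∅: f^{-1}(U) = ∅ ∈ τ_X ✓.
  U = {a}: f^{-1}(U) = ∅ ∈ τ_X ✓.
  U = {b}: f^{-1}(U) = {73} ∈ τ_X ✓.
  U = {c}: f^{-1}(U) = {71, 72, 74} ∉ τ_X ✗.
  U = {a, b}: f^{-1}(U) = {73} ∈ τ_X ✓.
  U = {a, c}: f^{-1}(U) = {71, 72, 74} ∉ τ_X ✗.
  U = {b, c}: f^{-1}(U) = {71, 72, 73, 74} ∈ τ_X ✓.
  U = {a, b, c}: f^{-1}(U) = {71, 72, 73, 74} ∈ τ_X ✓.
Found U = {c} with f^{-1}(U) = {71, 72, 74} not in τ_X. Therefore f is NOT continuous.


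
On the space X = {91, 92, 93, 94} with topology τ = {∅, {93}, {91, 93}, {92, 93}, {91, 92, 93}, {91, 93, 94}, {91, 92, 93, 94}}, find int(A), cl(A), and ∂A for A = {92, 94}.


int(A) = ∅, cl(A) = {92, 94}, ∂A = {92, 94}.

Closed sets in (X, τ) are complements of opens:
  closed(X, τ) = {∅, {92}, {94}, {91, 94}, {92, 94}, {91, 92, 94}, {91, 92, 93, 94}}.
int(A) = ⋃ {U ∈ τ : U ⊆ A}. Opens contained in A: ∅.
Taking the union of these: int(A) = ∅.
cl(A) = ⋂ {C closed : A ⊆ C}. Closed sets containing A: {92, 94}, {91, 92, 94}, {91, 92, 93, 94}.
Intersecting these: cl(A) = {92, 94}.
∂A = cl(A) ∖ int(A) = {92, 94} ∖ ∅ = {92, 94}.


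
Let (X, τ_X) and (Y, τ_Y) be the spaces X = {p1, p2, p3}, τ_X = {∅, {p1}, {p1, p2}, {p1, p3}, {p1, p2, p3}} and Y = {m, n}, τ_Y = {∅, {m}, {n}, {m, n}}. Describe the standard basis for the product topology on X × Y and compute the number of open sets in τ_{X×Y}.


Basis B = {∅ × ∅, {p1} × {m}, {p1} × {n}, {p1} × {m, n}, {p1, p2} × {m}, {p1, p3} × {m}, {p1, p2} × {n}, {p1, p3} × {n}, {p1, p2, p3} × {m}, {p1, p2, p3} × {n}, {p1, p2} × {m, n}, {p1, p3} × {m, n}, {p1, p2, p3} × {m, n}}; |τ_{X×Y}| = 25.

Enumerate products U × V with U ∈ τ_X, V ∈ τ_Y (deduplicated):
  ∅ × ∅ = {} (∅)
  {p1} × {m} = {(p1,m)}
  {p1} × {n} = {(p1,n)}
  {p1} × {m, n} = {(p1,m), (p1,n)}
  {p1, p2} × {m} = {(p1,m), (p2,m)}
  {p1, p3} × {m} = {(p1,m), (p3,m)}
  {p1, p2} × {n} = {(p1,n), (p2,n)}
  {p1, p3} × {n} = {(p1,n), (p3,n)}
  {p1, p2, p3} × {m} = {(p1,m), (p2,m), (p3,m)}
  {p1, p2, p3} × {n} = {(p1,n), (p2,n), (p3,n)}
  {p1, p2} × {m, n} = {(p1,m), (p1,n), (p2,m), (p2,n)}
  {p1, p3} × {m, n} = {(p1,m), (p1,n), (p3,m), (p3,n)}
  {p1, p2, p3} × {m, n} = {(p1,m), (p1,n), (p2,m), (p2,n), (p3,m), (p3,n)}
These 13 distinct sets form the basis B.
Close under arbitrary unions to get τ_{X×Y}; counting gives |τ_{X×Y}| = 25.


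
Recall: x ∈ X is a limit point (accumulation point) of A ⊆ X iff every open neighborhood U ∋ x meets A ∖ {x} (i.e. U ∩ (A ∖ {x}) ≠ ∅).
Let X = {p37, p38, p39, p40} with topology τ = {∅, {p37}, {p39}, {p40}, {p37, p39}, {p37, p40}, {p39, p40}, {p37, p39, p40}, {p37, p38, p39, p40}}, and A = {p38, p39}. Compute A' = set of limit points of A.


A' = {p38}

For each x ∈ X, list the open sets U ∈ τ with x ∈ U, then check whether U ∩ (A ∖ {x}) ≠ ∅ for every such U.
  x = p37: open {p37} ∋ x has {p37} ∩ (A ∖ {p37}) = ∅, so x is NOT a limit point.
  x = p38: opens ∋ x are {p37, p38, p39, p40}; each meets A ∖ {p38}, so x IS a limit point.
  x = p39: open {p39} ∋ x has {p39} ∩ (A ∖ {p39}) = ∅, so x is NOT a limit point.
  x = p40: open {p40} ∋ x has {p40} ∩ (A ∖ {p40}) = ∅, so x is NOT a limit point.
Collecting: A' = {p38}.


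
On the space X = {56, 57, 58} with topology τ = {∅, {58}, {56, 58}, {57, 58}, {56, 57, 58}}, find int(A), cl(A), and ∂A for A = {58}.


int(A) = {58}, cl(A) = {56, 57, 58}, ∂A = {56, 57}.

Closed sets in (X, τ) are complements of opens:
  closed(X, τ) = {∅, {56}, {57}, {56, 57}, {56, 57, 58}}.
int(A) = ⋃ {U ∈ τ : U ⊆ A}. Opens contained in A: ∅, {58}.
Taking the union of these: int(A) = {58}.
cl(A) = ⋂ {C closed : A ⊆ C}. Closed sets containing A: {56, 57, 58}.
Intersecting these: cl(A) = {56, 57, 58}.
∂A = cl(A) ∖ int(A) = {56, 57, 58} ∖ {58} = {56, 57}.


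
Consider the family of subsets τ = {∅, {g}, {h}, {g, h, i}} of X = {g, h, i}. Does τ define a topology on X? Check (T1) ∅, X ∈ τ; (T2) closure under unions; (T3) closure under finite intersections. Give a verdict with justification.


τ is NOT a topology on X.

Axiom (T1): ∅ ∈ τ? Yes; X ∈ τ? Yes.
Axiom (T2/T3): check pairwise unions and intersections of members of τ.
Counterexample for (T2): {g} ∪ {h} = {g, h} ∉ τ. Therefore τ is NOT a topology.


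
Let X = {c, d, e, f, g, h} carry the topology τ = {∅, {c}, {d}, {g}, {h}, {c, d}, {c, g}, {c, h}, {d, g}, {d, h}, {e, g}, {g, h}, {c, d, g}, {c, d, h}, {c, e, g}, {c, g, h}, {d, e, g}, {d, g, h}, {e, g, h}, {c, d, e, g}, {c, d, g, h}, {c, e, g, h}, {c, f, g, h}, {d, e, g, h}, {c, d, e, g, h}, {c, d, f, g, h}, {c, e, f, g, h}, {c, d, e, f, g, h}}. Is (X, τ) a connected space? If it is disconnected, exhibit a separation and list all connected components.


(X, τ) is disconnected; components = [{d}, {c, e, f, g, h}].

Find clopen sets (U ∈ τ with X ∖ U ∈ τ):
  U = ∅, X ∖ U = {c, d, e, f, g, h} — both open, so U is clopen.
  U = {d}, X ∖ U = {c, e, f, g, h} — both open, so U is clopen.
  U = {c, e, f, g, h}, X ∖ U = {d} — both open, so U is clopen.
  U = {c, d, e, f, g, h}, X ∖ U = ∅ — both open, so U is clopen.
Nontrivial clopen(s) exist: e.g. {d}. So (X, τ) is disconnected.
Compute connected components by grouping points that agree on all clopens:
  component: {d}
  component: {c, e, f, g, h}


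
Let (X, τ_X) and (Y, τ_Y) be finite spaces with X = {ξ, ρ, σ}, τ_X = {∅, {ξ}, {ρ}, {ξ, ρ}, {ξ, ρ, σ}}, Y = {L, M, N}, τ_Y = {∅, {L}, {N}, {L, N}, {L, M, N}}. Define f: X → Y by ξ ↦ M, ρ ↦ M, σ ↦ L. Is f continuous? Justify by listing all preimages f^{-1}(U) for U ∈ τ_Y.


f is NOT continuous.

Compute f^{-1}(U) for each U ∈ τ_Y:
  U = ∅: f^{-1}(U) = ∅ ∈ τ_X ✓.
  U = {L}: f^{-1}(U) = {σ} ∉ τ_X ✗.
  U = {N}: f^{-1}(U) = ∅ ∈ τ_X ✓.
  U = {L, N}: f^{-1}(U) = {σ} ∉ τ_X ✗.
  U = {L, M, N}: f^{-1}(U) = {ξ, ρ, σ} ∈ τ_X ✓.
Found U = {L} with f^{-1}(U) = {σ} not in τ_X. Therefore f is NOT continuous.


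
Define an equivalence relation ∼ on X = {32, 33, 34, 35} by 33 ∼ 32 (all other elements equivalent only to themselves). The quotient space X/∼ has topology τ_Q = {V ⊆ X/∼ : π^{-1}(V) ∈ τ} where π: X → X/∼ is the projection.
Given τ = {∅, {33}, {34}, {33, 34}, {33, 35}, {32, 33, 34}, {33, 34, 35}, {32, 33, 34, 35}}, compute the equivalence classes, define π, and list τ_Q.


X/∼ = {[32=33], [34], [35]}; |τ_Q| = 4.

Equivalence classes: [32=33], [34], [35].
Quotient map π: X → X/∼ sends 32 ↦ [32=33], 33 ↦ [32=33], 34 ↦ [34], 35 ↦ [35].
For each subset V ⊆ X/∼, compute π^{-1}(V) ⊆ X and check whether π^{-1}(V) ∈ τ. V is open in τ_Q iff π^{-1}(V) ∈ τ.
  V = {}: π^{-1}(V) = ∅ ∈ τ ✓.
  V = {[32=33]}: π^{-1}(V) = {32, 33} ∉ τ ✗.
  V = {[34]}: π^{-1}(V) = {34} ∈ τ ✓.
  V = {[32=33], [34]}: π^{-1}(V) = {32, 33, 34} ∈ τ ✓.
  V = {[35]}: π^{-1}(V) = {35} ∉ τ ✗.
  V = {[32=33], [35]}: π^{-1}(V) = {32, 33, 35} ∉ τ ✗.
  V = {[34], [35]}: π^{-1}(V) = {34, 35} ∉ τ ✗.
  V = {[32=33], [34], [35]}: π^{-1}(V) = {32, 33, 34, 35} ∈ τ ✓.
Open sets in the quotient: τ_Q = {{}, {[34]}, {[32=33], [34]}, {[32=33], [34], [35]}} (4 elements).


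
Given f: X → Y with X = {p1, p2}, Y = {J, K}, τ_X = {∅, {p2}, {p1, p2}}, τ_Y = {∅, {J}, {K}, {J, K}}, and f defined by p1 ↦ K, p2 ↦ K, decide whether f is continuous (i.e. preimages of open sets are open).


f IS continuous.

Compute f^{-1}(U) for each U ∈ τ_Y:
  U = ∅: f^{-1}(U) = ∅ ∈ τ_X ✓.
  U = {J}: f^{-1}(U) = ∅ ∈ τ_X ✓.
  U = {K}: f^{-1}(U) = {p1, p2} ∈ τ_X ✓.
  U = {J, K}: f^{-1}(U) = {p1, p2} ∈ τ_X ✓.
Every preimage lies in τ_X, so f IS continuous.


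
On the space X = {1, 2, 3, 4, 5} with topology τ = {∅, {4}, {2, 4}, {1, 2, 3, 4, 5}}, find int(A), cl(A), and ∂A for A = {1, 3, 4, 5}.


int(A) = {4}, cl(A) = {1, 2, 3, 4, 5}, ∂A = {1, 2, 3, 5}.

Closed sets in (X, τ) are complements of opens:
  closed(X, τ) = {∅, {1, 3, 5}, {1, 2, 3, 5}, {1, 2, 3, 4, 5}}.
int(A) = ⋃ {U ∈ τ : U ⊆ A}. Opens contained in A: ∅, {4}.
Taking the union of these: int(A) = {4}.
cl(A) = ⋂ {C closed : A ⊆ C}. Closed sets containing A: {1, 2, 3, 4, 5}.
Intersecting these: cl(A) = {1, 2, 3, 4, 5}.
∂A = cl(A) ∖ int(A) = {1, 2, 3, 4, 5} ∖ {4} = {1, 2, 3, 5}.


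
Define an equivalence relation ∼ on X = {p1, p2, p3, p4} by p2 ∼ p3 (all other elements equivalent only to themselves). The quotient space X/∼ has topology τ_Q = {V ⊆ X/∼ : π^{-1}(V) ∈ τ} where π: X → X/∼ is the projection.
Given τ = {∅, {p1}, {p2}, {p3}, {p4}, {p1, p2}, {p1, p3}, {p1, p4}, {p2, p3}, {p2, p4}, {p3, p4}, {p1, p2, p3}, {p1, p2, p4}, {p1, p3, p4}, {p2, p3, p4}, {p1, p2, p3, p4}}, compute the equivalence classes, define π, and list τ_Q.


X/∼ = {[p1], [p2=p3], [p4]}; |τ_Q| = 8.

Equivalence classes: [p1], [p2=p3], [p4].
Quotient map π: X → X/∼ sends p1 ↦ [p1], p2 ↦ [p2=p3], p3 ↦ [p2=p3], p4 ↦ [p4].
For each subset V ⊆ X/∼, compute π^{-1}(V) ⊆ X and check whether π^{-1}(V) ∈ τ. V is open in τ_Q iff π^{-1}(V) ∈ τ.
  V = {}: π^{-1}(V) = ∅ ∈ τ ✓.
  V = {[p1]}: π^{-1}(V) = {p1} ∈ τ ✓.
  V = {[p2=p3]}: π^{-1}(V) = {p2, p3} ∈ τ ✓.
  V = {[p1], [p2=p3]}: π^{-1}(V) = {p1, p2, p3} ∈ τ ✓.
  V = {[p4]}: π^{-1}(V) = {p4} ∈ τ ✓.
  V = {[p1], [p4]}: π^{-1}(V) = {p1, p4} ∈ τ ✓.
  V = {[p2=p3], [p4]}: π^{-1}(V) = {p2, p3, p4} ∈ τ ✓.
  V = {[p1], [p2=p3], [p4]}: π^{-1}(V) = {p1, p2, p3, p4} ∈ τ ✓.
Open sets in the quotient: τ_Q = {{}, {[p1]}, {[p2=p3]}, {[p1], [p2=p3]}, {[p4]}, {[p1], [p4]}, {[p2=p3], [p4]}, {[p1], [p2=p3], [p4]}} (8 elements).


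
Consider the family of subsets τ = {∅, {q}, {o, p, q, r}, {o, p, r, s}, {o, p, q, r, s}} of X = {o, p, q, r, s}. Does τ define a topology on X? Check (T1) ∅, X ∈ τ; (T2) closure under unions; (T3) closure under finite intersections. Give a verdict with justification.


τ is NOT a topology on X.

Axiom (T1): ∅ ∈ τ? Yes; X ∈ τ? Yes.
Axiom (T2/T3): check pairwise unions and intersections of members of τ.
Counterexample for (T3): {o, p, q, r} ∩ {o, p, r, s} = {o, p, r} ∉ τ. Therefore τ is NOT a topology.


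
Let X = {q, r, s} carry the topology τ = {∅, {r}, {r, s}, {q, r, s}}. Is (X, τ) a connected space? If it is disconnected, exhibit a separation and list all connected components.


(X, τ) is connected.

Find clopen sets (U ∈ τ with X ∖ U ∈ τ):
  U = ∅, X ∖ U = {q, r, s} — both open, so U is clopen.
  U = {q, r, s}, X ∖ U = ∅ — both open, so U is clopen.
Only trivial clopens (∅ and X) exist, so (X, τ) is connected.
Compute connected components by grouping points that agree on all clopens:
  component: {q, r, s}


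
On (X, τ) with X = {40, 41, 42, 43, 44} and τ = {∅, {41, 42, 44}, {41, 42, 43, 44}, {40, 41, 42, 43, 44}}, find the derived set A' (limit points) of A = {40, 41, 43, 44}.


A' = {40, 41, 42, 43, 44}

For each x ∈ X, list the open sets U ∈ τ with x ∈ U, then check whether U ∩ (A ∖ {x}) ≠ ∅ for every such U.
  x = 40: opens ∋ x are {40, 41, 42, 43, 44}; each meets A ∖ {40}, so x IS a limit point.
  x = 41: opens ∋ x are {41, 42, 44}, {41, 42, 43, 44}, {40, 41, 42, 43, 44}; each meets A ∖ {41}, so x IS a limit point.
  x = 42: opens ∋ x are {41, 42, 44}, {41, 42, 43, 44}, {40, 41, 42, 43, 44}; each meets A ∖ {42}, so x IS a limit point.
  x = 43: opens ∋ x are {41, 42, 43, 44}, {40, 41, 42, 43, 44}; each meets A ∖ {43}, so x IS a limit point.
  x = 44: opens ∋ x are {41, 42, 44}, {41, 42, 43, 44}, {40, 41, 42, 43, 44}; each meets A ∖ {44}, so x IS a limit point.
Collecting: A' = {40, 41, 42, 43, 44}.


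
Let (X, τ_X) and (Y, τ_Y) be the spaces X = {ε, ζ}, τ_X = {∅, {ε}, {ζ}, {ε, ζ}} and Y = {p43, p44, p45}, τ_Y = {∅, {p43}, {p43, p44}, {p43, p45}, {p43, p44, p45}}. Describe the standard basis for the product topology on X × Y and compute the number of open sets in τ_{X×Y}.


Basis B = {∅ × ∅, {ε} × {p43}, {ζ} × {p43}, {ε} × {p43, p44}, {ε} × {p43, p45}, {ε, ζ} × {p43}, {ζ} × {p43, p44}, {ζ} × {p43, p45}, {ε} × {p43, p44, p45}, {ζ} × {p43, p44, p45}, {ε, ζ} × {p43, p44}, {ε, ζ} × {p43, p45}, {ε, ζ} × {p43, p44, p45}}; |τ_{X×Y}| = 25.

Enumerate products U × V with U ∈ τ_X, V ∈ τ_Y (deduplicated):
  ∅ × ∅ = {} (∅)
  {ε} × {p43} = {(ε,p43)}
  {ζ} × {p43} = {(ζ,p43)}
  {ε} × {p43, p44} = {(ε,p43), (ε,p44)}
  {ε} × {p43, p45} = {(ε,p43), (ε,p45)}
  {ε, ζ} × {p43} = {(ε,p43), (ζ,p43)}
  {ζ} × {p43, p44} = {(ζ,p43), (ζ,p44)}
  {ζ} × {p43, p45} = {(ζ,p43), (ζ,p45)}
  {ε} × {p43, p44, p45} = {(ε,p43), (ε,p44), (ε,p45)}
  {ζ} × {p43, p44, p45} = {(ζ,p43), (ζ,p44), (ζ,p45)}
  {ε, ζ} × {p43, p44} = {(ε,p43), (ε,p44), (ζ,p43), (ζ,p44)}
  {ε, ζ} × {p43, p45} = {(ε,p43), (ε,p45), (ζ,p43), (ζ,p45)}
  {ε, ζ} × {p43, p44, p45} = {(ε,p43), (ε,p44), (ε,p45), (ζ,p43), (ζ,p44), (ζ,p45)}
These 13 distinct sets form the basis B.
Close under arbitrary unions to get τ_{X×Y}; counting gives |τ_{X×Y}| = 25.


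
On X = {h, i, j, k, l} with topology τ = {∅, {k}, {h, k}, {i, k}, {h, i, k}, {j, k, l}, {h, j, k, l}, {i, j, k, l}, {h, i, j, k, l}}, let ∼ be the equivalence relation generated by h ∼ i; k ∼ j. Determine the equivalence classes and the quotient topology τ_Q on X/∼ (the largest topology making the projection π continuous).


X/∼ = {[h=i], [j=k], [l]}; |τ_Q| = 3.

Equivalence classes: [h=i], [j=k], [l].
Quotient map π: X → X/∼ sends h ↦ [h=i], i ↦ [h=i], j ↦ [j=k], k ↦ [j=k], l ↦ [l].
For each subset V ⊆ X/∼, compute π^{-1}(V) ⊆ X and check whether π^{-1}(V) ∈ τ. V is open in τ_Q iff π^{-1}(V) ∈ τ.
  V = {}: π^{-1}(V) = ∅ ∈ τ ✓.
  V = {[h=i]}: π^{-1}(V) = {h, i} ∉ τ ✗.
  V = {[j=k]}: π^{-1}(V) = {j, k} ∉ τ ✗.
  V = {[h=i], [j=k]}: π^{-1}(V) = {h, i, j, k} ∉ τ ✗.
  V = {[l]}: π^{-1}(V) = {l} ∉ τ ✗.
  V = {[h=i], [l]}: π^{-1}(V) = {h, i, l} ∉ τ ✗.
  V = {[j=k], [l]}: π^{-1}(V) = {j, k, l} ∈ τ ✓.
  V = {[h=i], [j=k], [l]}: π^{-1}(V) = {h, i, j, k, l} ∈ τ ✓.
Open sets in the quotient: τ_Q = {{}, {[j=k], [l]}, {[h=i], [j=k], [l]}} (3 elements).


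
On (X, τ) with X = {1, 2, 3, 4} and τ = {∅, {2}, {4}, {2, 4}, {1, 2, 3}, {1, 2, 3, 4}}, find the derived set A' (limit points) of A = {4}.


A' = ∅

For each x ∈ X, list the open sets U ∈ τ with x ∈ U, then check whether U ∩ (A ∖ {x}) ≠ ∅ for every such U.
  x = 1: open {1, 2, 3} ∋ x has {1, 2, 3} ∩ (A ∖ {1}) = ∅, so x is NOT a limit point.
  x = 2: open {2} ∋ x has {2} ∩ (A ∖ {2}) = ∅, so x is NOT a limit point.
  x = 3: open {1, 2, 3} ∋ x has {1, 2, 3} ∩ (A ∖ {3}) = ∅, so x is NOT a limit point.
  x = 4: open {4} ∋ x has {4} ∩ (A ∖ {4}) = ∅, so x is NOT a limit point.
Collecting: A' = ∅.


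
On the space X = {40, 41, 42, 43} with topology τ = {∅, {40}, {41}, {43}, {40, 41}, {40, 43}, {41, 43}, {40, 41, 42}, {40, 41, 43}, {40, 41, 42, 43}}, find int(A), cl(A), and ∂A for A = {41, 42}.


int(A) = {41}, cl(A) = {41, 42}, ∂A = {42}.

Closed sets in (X, τ) are complements of opens:
  closed(X, τ) = {∅, {42}, {43}, {40, 42}, {41, 42}, {42, 43}, {40, 41, 42}, {40, 42, 43}, {41, 42, 43}, {40, 41, 42, 43}}.
int(A) = ⋃ {U ∈ τ : U ⊆ A}. Opens contained in A: ∅, {41}.
Taking the union of these: int(A) = {41}.
cl(A) = ⋂ {C closed : A ⊆ C}. Closed sets containing A: {41, 42}, {40, 41, 42}, {41, 42, 43}, {40, 41, 42, 43}.
Intersecting these: cl(A) = {41, 42}.
∂A = cl(A) ∖ int(A) = {41, 42} ∖ {41} = {42}.


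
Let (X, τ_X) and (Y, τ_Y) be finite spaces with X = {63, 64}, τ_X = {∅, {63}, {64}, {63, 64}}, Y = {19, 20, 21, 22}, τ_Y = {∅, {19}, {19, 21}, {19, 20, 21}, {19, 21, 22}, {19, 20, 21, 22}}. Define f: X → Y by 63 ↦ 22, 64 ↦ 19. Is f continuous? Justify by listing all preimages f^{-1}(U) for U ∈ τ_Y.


f IS continuous.

Compute f^{-1}(U) for each U ∈ τ_Y:
  U = ∅: f^{-1}(U) = ∅ ∈ τ_X ✓.
  U = {19}: f^{-1}(U) = {64} ∈ τ_X ✓.
  U = {19, 21}: f^{-1}(U) = {64} ∈ τ_X ✓.
  U = {19, 20, 21}: f^{-1}(U) = {64} ∈ τ_X ✓.
  U = {19, 21, 22}: f^{-1}(U) = {63, 64} ∈ τ_X ✓.
  U = {19, 20, 21, 22}: f^{-1}(U) = {63, 64} ∈ τ_X ✓.
Every preimage lies in τ_X, so f IS continuous.


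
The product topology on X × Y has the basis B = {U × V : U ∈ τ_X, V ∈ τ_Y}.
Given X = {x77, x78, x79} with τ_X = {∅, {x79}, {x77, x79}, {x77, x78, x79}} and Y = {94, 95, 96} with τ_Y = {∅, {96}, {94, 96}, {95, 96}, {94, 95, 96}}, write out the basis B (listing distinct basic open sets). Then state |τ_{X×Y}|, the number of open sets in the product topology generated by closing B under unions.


Basis B = {∅ × ∅, {x79} × {96}, {x77, x79} × {96}, {x79} × {94, 96}, {x79} × {95, 96}, {x77, x78, x79} × {96}, {x79} × {94, 95, 96}, {x77, x79} × {94, 96}, {x77, x79} × {95, 96}, {x77, x79} × {94, 95, 96}, {x77, x78, x79} × {94, 96}, {x77, x78, x79} × {95, 96}, {x77, x78, x79} × {94, 95, 96}}; |τ_{X×Y}| = 30.

Enumerate products U × V with U ∈ τ_X, V ∈ τ_Y (deduplicated):
  ∅ × ∅ = {} (∅)
  {x79} × {96} = {(x79,96)}
  {x77, x79} × {96} = {(x77,96), (x79,96)}
  {x79} × {94, 96} = {(x79,94), (x79,96)}
  {x79} × {95, 96} = {(x79,95), (x79,96)}
  {x77, x78, x79} × {96} = {(x77,96), (x78,96), (x79,96)}
  {x79} × {94, 95, 96} = {(x79,94), (x79,95), (x79,96)}
  {x77, x79} × {94, 96} = {(x77,94), (x77,96), (x79,94), (x79,96)}
  {x77, x79} × {95, 96} = {(x77,95), (x77,96), (x79,95), (x79,96)}
  {x77, x79} × {94, 95, 96} = {(x77,94), (x77,95), (x77,96), (x79,94), (x79,95), (x79,96)}
  {x77, x78, x79} × {94, 96} = {(x77,94), (x77,96), (x78,94), (x78,96), (x79,94), (x79,96)}
  {x77, x78, x79} × {95, 96} = {(x77,95), (x77,96), (x78,95), (x78,96), (x79,95), (x79,96)}
  {x77, x78, x79} × {94, 95, 96} = {(x77,94), (x77,95), (x77,96), (x78,94), (x78,95), (x78,96), (x79,94), (x79,95), (x79,96)}
These 13 distinct sets form the basis B.
Close under arbitrary unions to get τ_{X×Y}; counting gives |τ_{X×Y}| = 30.


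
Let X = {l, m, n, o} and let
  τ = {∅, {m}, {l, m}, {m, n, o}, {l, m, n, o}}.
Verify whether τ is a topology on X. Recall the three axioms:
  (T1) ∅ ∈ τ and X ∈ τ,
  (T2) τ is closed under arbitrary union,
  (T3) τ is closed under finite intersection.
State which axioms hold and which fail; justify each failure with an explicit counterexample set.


τ IS a topology on X.

Axiom (T1): ∅ ∈ τ? Yes; X ∈ τ? Yes.
Axiom (T2/T3): check pairwise unions and intersections of members of τ.
All pairwise intersections and unions checked — each lies in τ. Therefore τ satisfies (T1), (T2), (T3): it IS a topology on X.


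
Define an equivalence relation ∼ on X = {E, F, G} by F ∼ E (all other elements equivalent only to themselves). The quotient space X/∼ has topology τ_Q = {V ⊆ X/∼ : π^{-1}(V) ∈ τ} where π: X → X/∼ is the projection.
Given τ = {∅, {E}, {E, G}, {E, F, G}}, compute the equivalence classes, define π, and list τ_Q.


X/∼ = {[E=F], [G]}; |τ_Q| = 2.

Equivalence classes: [E=F], [G].
Quotient map π: X → X/∼ sends E ↦ [E=F], F ↦ [E=F], G ↦ [G].
For each subset V ⊆ X/∼, compute π^{-1}(V) ⊆ X and check whether π^{-1}(V) ∈ τ. V is open in τ_Q iff π^{-1}(V) ∈ τ.
  V = {}: π^{-1}(V) = ∅ ∈ τ ✓.
  V = {[E=F]}: π^{-1}(V) = {E, F} ∉ τ ✗.
  V = {[G]}: π^{-1}(V) = {G} ∉ τ ✗.
  V = {[E=F], [G]}: π^{-1}(V) = {E, F, G} ∈ τ ✓.
Open sets in the quotient: τ_Q = {{}, {[E=F], [G]}} (2 elements).


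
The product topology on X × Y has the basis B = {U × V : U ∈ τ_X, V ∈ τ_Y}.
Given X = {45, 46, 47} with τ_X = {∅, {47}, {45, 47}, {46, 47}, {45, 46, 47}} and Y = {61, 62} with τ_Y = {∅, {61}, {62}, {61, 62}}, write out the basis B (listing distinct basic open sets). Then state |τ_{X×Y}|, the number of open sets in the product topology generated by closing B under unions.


Basis B = {∅ × ∅, {47} × {61}, {47} × {62}, {45, 47} × {61}, {45, 47} × {62}, {46, 47} × {61}, {46, 47} × {62}, {47} × {61, 62}, {45, 46, 47} × {61}, {45, 46, 47} × {62}, {45, 47} × {61, 62}, {46, 47} × {61, 62}, {45, 46, 47} × {61, 62}}; |τ_{X×Y}| = 25.

Enumerate products U × V with U ∈ τ_X, V ∈ τ_Y (deduplicated):
  ∅ × ∅ = {} (∅)
  {47} × {61} = {(47,61)}
  {47} × {62} = {(47,62)}
  {45, 47} × {61} = {(45,61), (47,61)}
  {45, 47} × {62} = {(45,62), (47,62)}
  {46, 47} × {61} = {(46,61), (47,61)}
  {46, 47} × {62} = {(46,62), (47,62)}
  {47} × {61, 62} = {(47,61), (47,62)}
  {45, 46, 47} × {61} = {(45,61), (46,61), (47,61)}
  {45, 46, 47} × {62} = {(45,62), (46,62), (47,62)}
  {45, 47} × {61, 62} = {(45,61), (45,62), (47,61), (47,62)}
  {46, 47} × {61, 62} = {(46,61), (46,62), (47,61), (47,62)}
  {45, 46, 47} × {61, 62} = {(45,61), (45,62), (46,61), (46,62), (47,61), (47,62)}
These 13 distinct sets form the basis B.
Close under arbitrary unions to get τ_{X×Y}; counting gives |τ_{X×Y}| = 25.


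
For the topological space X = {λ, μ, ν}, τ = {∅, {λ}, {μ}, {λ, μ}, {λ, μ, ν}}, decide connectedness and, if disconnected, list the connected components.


(X, τ) is connected.

Find clopen sets (U ∈ τ with X ∖ U ∈ τ):
  U = ∅, X ∖ U = {λ, μ, ν} — both open, so U is clopen.
  U = {λ, μ, ν}, X ∖ U = ∅ — both open, so U is clopen.
Only trivial clopens (∅ and X) exist, so (X, τ) is connected.
Compute connected components by grouping points that agree on all clopens:
  component: {λ, μ, ν}


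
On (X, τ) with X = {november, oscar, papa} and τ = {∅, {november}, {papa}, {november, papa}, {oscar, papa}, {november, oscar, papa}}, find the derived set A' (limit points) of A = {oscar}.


A' = ∅

For each x ∈ X, list the open sets U ∈ τ with x ∈ U, then check whether U ∩ (A ∖ {x}) ≠ ∅ for every such U.
  x = november: open {november} ∋ x has {november} ∩ (A ∖ {november}) = ∅, so x is NOT a limit point.
  x = oscar: open {oscar, papa} ∋ x has {oscar, papa} ∩ (A ∖ {oscar}) = ∅, so x is NOT a limit point.
  x = papa: open {papa} ∋ x has {papa} ∩ (A ∖ {papa}) = ∅, so x is NOT a limit point.
Collecting: A' = ∅.


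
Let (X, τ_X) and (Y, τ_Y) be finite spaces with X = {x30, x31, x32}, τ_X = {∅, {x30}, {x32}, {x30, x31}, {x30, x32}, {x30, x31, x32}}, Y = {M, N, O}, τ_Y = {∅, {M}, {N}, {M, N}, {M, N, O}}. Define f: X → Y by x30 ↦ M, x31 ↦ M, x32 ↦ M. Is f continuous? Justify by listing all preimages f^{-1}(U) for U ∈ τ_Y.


f IS continuous.

Compute f^{-1}(U) for each U ∈ τ_Y:
  U = ∅: f^{-1}(U) = ∅ ∈ τ_X ✓.
  U = {M}: f^{-1}(U) = {x30, x31, x32} ∈ τ_X ✓.
  U = {N}: f^{-1}(U) = ∅ ∈ τ_X ✓.
  U = {M, N}: f^{-1}(U) = {x30, x31, x32} ∈ τ_X ✓.
  U = {M, N, O}: f^{-1}(U) = {x30, x31, x32} ∈ τ_X ✓.
Every preimage lies in τ_X, so f IS continuous.
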